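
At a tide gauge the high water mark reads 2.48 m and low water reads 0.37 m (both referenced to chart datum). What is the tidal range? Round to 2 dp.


Tidal range = High water - Low water
Tidal range = 2.48 - (0.37)
Tidal range = 2.11 m

2.11


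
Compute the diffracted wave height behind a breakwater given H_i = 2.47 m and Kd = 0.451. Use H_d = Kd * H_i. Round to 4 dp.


H_d = Kd * H_i
H_d = 0.451 * 2.47
H_d = 1.1140 m

1.1140


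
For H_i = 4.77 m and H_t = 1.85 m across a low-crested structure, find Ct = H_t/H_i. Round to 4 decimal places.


Ct = H_t / H_i
Ct = 1.85 / 4.77
Ct = 0.3878

0.3878


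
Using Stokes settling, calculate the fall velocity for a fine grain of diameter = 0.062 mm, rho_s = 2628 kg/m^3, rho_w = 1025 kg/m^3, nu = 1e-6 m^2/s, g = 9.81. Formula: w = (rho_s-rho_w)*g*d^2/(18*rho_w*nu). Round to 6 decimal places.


w = (rho_s - rho_w) * g * d^2 / (18 * rho_w * nu)
d = 0.062 mm = 0.000062 m
rho_s - rho_w = 2628 - 1025 = 1603
Numerator = 1603 * 9.81 * (0.000062)^2 = 0.000060448553
Denominator = 18 * 1025 * 1e-6 = 0.018450
w = 0.003276 m/s

0.003276


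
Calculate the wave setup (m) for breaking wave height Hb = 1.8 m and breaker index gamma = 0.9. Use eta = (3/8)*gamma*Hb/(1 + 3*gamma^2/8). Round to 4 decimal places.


eta = (3/8) * gamma * Hb / (1 + 3*gamma^2/8)
Numerator = (3/8) * 0.9 * 1.8 = 0.607500
Denominator = 1 + 3*0.9^2/8 = 1 + 0.303750 = 1.303750
eta = 0.607500 / 1.303750
eta = 0.4660 m

0.4660


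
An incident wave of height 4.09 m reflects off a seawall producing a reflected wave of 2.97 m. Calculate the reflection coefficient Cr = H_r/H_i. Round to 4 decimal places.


Cr = H_r / H_i
Cr = 2.97 / 4.09
Cr = 0.7262

0.7262


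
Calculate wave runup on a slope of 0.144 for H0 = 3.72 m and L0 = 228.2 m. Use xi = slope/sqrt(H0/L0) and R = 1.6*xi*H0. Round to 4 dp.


xi = slope / sqrt(H0/L0)
H0/L0 = 3.72/228.2 = 0.016301
sqrt(0.016301) = 0.127677
xi = 0.144 / 0.127677 = 1.127844
R = 1.6 * xi * H0 = 1.6 * 1.127844 * 3.72
R = 6.7129 m

6.7129


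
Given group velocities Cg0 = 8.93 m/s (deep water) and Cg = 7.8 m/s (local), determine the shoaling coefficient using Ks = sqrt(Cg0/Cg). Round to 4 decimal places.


Ks = sqrt(Cg0 / Cg)
Ks = sqrt(8.93 / 7.8)
Ks = sqrt(1.1449)
Ks = 1.0700

1.0700


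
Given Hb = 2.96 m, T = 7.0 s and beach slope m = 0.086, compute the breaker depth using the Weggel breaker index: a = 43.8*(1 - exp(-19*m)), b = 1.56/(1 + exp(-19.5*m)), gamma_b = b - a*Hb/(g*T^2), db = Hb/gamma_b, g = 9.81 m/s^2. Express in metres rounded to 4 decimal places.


a = 43.8 * (1 - exp(-19 * m))
exp(-19 * 0.086) = exp(-1.6340) = 0.195147
a = 43.8 * (1 - 0.195147) = 35.252543
b = 1.56 / (1 + exp(-19.5 * m))
exp(-19.5 * 0.086) = exp(-1.6770) = 0.186934
b = 1.56 / (1 + 0.186934) = 1.314311
Hb / (g * T^2) = 2.96 / (9.81 * 7.0^2) = 2.96 / 480.6900 = 0.00615781
gamma_b = b - a * Hb/(g*T^2) = 1.314311 - 35.252543 * 0.00615781 = 1.097232
db = Hb / gamma_b = 2.96 / 1.097232
db = 2.6977 m

2.6977


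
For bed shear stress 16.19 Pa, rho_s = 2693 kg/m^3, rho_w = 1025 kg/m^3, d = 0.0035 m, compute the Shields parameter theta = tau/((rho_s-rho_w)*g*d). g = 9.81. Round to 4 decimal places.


theta = tau / ((rho_s - rho_w) * g * d)
rho_s - rho_w = 2693 - 1025 = 1668
Denominator = 1668 * 9.81 * 0.0035 = 57.270780
theta = 16.19 / 57.270780
theta = 0.2827

0.2827


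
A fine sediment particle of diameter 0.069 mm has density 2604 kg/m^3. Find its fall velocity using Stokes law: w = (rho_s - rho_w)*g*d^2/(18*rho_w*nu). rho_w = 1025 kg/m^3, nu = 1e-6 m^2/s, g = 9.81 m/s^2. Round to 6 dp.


w = (rho_s - rho_w) * g * d^2 / (18 * rho_w * nu)
d = 0.069 mm = 0.000069 m
rho_s - rho_w = 2604 - 1025 = 1579
Numerator = 1579 * 9.81 * (0.000069)^2 = 0.000073747842
Denominator = 18 * 1025 * 1e-6 = 0.018450
w = 0.003997 m/s

0.003997


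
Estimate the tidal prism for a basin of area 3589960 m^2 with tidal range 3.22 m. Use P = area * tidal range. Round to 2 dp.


Tidal prism = Area * Tidal range
P = 3589960 * 3.22
P = 11559671.20 m^3

11559671.20


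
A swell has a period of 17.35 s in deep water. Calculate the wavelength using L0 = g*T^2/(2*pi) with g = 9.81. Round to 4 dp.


L0 = g * T^2 / (2 * pi)
L0 = 9.81 * 17.35^2 / (2 * pi)
L0 = 9.81 * 301.0225 / 6.28319
L0 = 2953.0307 / 6.28319
L0 = 469.9894 m

469.9894


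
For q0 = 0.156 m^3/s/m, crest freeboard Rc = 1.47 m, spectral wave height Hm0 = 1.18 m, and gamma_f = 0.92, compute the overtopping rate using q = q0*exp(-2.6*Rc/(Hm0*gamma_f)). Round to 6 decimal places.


q = q0 * exp(-2.6 * Rc / (Hm0 * gamma_f))
Exponent = -2.6 * 1.47 / (1.18 * 0.92)
= -2.6 * 1.47 / 1.0856
= -3.520634
exp(-3.520634) = 0.029581
q = 0.156 * 0.029581
q = 0.004615 m^3/s/m

0.004615


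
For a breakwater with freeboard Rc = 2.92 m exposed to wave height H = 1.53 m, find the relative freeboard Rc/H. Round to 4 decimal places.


Relative freeboard = Rc / H
= 2.92 / 1.53
= 1.9085

1.9085


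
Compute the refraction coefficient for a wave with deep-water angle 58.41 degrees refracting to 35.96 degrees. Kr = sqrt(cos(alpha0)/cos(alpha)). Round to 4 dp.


Kr = sqrt(cos(alpha0) / cos(alpha))
cos(58.41) = 0.523837
cos(35.96) = 0.809427
Kr = sqrt(0.523837 / 0.809427)
Kr = sqrt(0.647170)
Kr = 0.8045

0.8045


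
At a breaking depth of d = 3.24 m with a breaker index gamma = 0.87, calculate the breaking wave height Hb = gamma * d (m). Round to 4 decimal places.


Hb = gamma * d
Hb = 0.87 * 3.24
Hb = 2.8188 m

2.8188


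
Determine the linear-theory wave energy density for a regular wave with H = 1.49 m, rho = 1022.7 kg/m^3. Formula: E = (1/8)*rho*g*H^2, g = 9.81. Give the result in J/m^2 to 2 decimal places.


E = (1/8) * rho * g * H^2
E = (1/8) * 1022.7 * 9.81 * 1.49^2
E = 0.125 * 1022.7 * 9.81 * 2.2201
E = 2784.20 J/m^2

2784.20


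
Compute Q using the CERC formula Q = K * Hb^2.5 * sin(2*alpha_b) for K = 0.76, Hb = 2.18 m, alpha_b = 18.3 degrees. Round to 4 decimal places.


Q = K * Hb^2.5 * sin(2 * alpha_b)
Hb^2.5 = 2.18^2.5 = 7.016835
sin(2 * 18.3) = sin(36.6) = 0.596225
Q = 0.76 * 7.016835 * 0.596225
Q = 3.1795 m^3/s

3.1795


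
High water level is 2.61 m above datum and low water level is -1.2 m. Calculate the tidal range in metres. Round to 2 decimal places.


Tidal range = High water - Low water
Tidal range = 2.61 - (-1.2)
Tidal range = 3.81 m

3.81


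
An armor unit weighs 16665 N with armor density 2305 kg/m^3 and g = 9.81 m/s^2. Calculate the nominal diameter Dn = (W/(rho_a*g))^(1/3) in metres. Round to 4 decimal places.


V = W / (rho_a * g)
V = 16665 / (2305 * 9.81)
V = 16665 / 22612.05
V = 0.736996 m^3
Dn = V^(1/3) = 0.736996^(1/3)
Dn = 0.9033 m

0.9033


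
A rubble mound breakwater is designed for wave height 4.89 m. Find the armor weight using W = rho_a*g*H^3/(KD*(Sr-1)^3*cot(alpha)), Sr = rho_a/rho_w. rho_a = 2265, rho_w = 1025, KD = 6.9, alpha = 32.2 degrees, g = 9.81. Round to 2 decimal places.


Sr = rho_a / rho_w = 2265 / 1025 = 2.209756
(Sr - 1) = 1.209756
(Sr - 1)^3 = 1.770490
cot(32.2) = 1 / tan(32.2) = 1 / 0.629734 = 1.587973
Numerator = 2265 * 9.81 * 4.89^3 = 2598147.4296
Denominator = 6.9 * 1.770490 * 1.587973 = 19.399283
W = 2598147.4296 / 19.399283
W = 133930.08 N

133930.08


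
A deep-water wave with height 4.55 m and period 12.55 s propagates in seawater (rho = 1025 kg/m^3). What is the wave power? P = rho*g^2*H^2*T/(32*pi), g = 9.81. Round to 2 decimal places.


P = rho * g^2 * H^2 * T / (32 * pi)
P = 1025 * 9.81^2 * 4.55^2 * 12.55 / (32 * pi)
P = 1025 * 96.2361 * 20.7025 * 12.55 / 100.53096
P = 254934.46 W/m

254934.46


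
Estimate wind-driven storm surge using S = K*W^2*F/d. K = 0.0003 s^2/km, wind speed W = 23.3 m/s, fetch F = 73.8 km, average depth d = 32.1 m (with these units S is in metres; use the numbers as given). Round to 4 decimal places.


S = K * W^2 * F / d
W^2 = 23.3^2 = 542.89
S = 0.0003 * 542.89 * 73.8 / 32.1
Numerator = 0.0003 * 542.89 * 73.8 = 12.019585
S = 12.019585 / 32.1 = 0.3744 m

0.3744


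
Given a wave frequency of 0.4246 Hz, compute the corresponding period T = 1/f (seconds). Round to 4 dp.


T = 1 / f
T = 1 / 0.4246
T = 2.3552 s

2.3552


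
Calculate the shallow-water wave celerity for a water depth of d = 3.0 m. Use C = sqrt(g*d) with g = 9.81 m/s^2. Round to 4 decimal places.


Using the shallow-water approximation:
C = sqrt(g * d) = sqrt(9.81 * 3.0)
C = sqrt(29.4300)
C = 5.4249 m/s

5.4249


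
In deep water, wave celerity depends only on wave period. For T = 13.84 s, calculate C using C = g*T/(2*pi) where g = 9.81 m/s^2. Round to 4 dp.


We use the deep-water celerity formula:
C = g * T / (2 * pi)
C = 9.81 * 13.84 / (2 * 3.14159...)
C = 135.770400 / 6.283185
C = 21.6085 m/s

21.6085


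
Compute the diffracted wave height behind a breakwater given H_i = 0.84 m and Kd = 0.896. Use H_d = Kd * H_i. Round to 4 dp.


H_d = Kd * H_i
H_d = 0.896 * 0.84
H_d = 0.7526 m

0.7526


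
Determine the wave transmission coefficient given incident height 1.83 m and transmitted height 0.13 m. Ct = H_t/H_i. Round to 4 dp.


Ct = H_t / H_i
Ct = 0.13 / 1.83
Ct = 0.0710

0.0710


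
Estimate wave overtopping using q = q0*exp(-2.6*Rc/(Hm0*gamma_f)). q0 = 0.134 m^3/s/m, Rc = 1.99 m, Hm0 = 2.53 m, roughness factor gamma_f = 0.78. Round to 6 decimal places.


q = q0 * exp(-2.6 * Rc / (Hm0 * gamma_f))
Exponent = -2.6 * 1.99 / (2.53 * 0.78)
= -2.6 * 1.99 / 1.9734
= -2.621871
exp(-2.621871) = 0.072667
q = 0.134 * 0.072667
q = 0.009737 m^3/s/m

0.009737


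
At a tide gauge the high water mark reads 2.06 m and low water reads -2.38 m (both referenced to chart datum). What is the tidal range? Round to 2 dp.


Tidal range = High water - Low water
Tidal range = 2.06 - (-2.38)
Tidal range = 4.44 m

4.44


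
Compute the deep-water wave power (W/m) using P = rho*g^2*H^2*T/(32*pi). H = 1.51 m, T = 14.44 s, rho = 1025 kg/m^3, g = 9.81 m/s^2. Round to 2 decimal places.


P = rho * g^2 * H^2 * T / (32 * pi)
P = 1025 * 9.81^2 * 1.51^2 * 14.44 / (32 * pi)
P = 1025 * 96.2361 * 2.2801 * 14.44 / 100.53096
P = 32305.99 W/m

32305.99


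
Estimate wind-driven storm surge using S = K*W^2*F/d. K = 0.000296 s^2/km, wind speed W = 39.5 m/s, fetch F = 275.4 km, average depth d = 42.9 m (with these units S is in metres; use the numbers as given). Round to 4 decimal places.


S = K * W^2 * F / d
W^2 = 39.5^2 = 1560.25
S = 0.000296 * 1560.25 * 275.4 / 42.9
Numerator = 0.000296 * 1560.25 * 275.4 = 127.189084
S = 127.189084 / 42.9 = 2.9648 m

2.9648


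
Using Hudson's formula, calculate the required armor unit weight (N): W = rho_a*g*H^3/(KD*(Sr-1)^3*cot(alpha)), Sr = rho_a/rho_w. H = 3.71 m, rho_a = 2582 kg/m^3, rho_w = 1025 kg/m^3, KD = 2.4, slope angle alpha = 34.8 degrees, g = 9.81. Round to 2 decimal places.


Sr = rho_a / rho_w = 2582 / 1025 = 2.519024
(Sr - 1) = 1.519024
(Sr - 1)^3 = 3.505050
cot(34.8) = 1 / tan(34.8) = 1 / 0.695018 = 1.438811
Numerator = 2582 * 9.81 * 3.71^3 = 1293442.0450
Denominator = 2.4 * 3.505050 * 1.438811 = 12.103455
W = 1293442.0450 / 12.103455
W = 106865.52 N

106865.52


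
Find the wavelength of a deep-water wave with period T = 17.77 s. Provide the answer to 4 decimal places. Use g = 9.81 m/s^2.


L0 = g * T^2 / (2 * pi)
L0 = 9.81 * 17.77^2 / (2 * pi)
L0 = 9.81 * 315.7729 / 6.28319
L0 = 3097.7321 / 6.28319
L0 = 493.0194 m

493.0194


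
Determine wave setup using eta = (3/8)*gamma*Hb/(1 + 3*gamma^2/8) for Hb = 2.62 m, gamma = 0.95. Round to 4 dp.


eta = (3/8) * gamma * Hb / (1 + 3*gamma^2/8)
Numerator = (3/8) * 0.95 * 2.62 = 0.933375
Denominator = 1 + 3*0.95^2/8 = 1 + 0.338438 = 1.338438
eta = 0.933375 / 1.338438
eta = 0.6974 m

0.6974


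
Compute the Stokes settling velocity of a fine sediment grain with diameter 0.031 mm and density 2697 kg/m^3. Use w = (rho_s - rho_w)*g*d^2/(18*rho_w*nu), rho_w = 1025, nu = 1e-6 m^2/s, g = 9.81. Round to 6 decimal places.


w = (rho_s - rho_w) * g * d^2 / (18 * rho_w * nu)
d = 0.031 mm = 0.000031 m
rho_s - rho_w = 2697 - 1025 = 1672
Numerator = 1672 * 9.81 * (0.000031)^2 = 0.000015762630
Denominator = 18 * 1025 * 1e-6 = 0.018450
w = 0.000854 m/s

0.000854


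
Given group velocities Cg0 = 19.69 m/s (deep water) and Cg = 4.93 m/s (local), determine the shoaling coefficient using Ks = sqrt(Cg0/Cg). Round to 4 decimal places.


Ks = sqrt(Cg0 / Cg)
Ks = sqrt(19.69 / 4.93)
Ks = sqrt(3.9939)
Ks = 1.9985

1.9985


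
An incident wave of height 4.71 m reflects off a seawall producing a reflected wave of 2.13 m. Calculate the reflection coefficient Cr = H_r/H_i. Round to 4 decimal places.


Cr = H_r / H_i
Cr = 2.13 / 4.71
Cr = 0.4522

0.4522


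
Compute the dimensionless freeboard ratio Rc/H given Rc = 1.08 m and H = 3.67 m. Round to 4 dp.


Relative freeboard = Rc / H
= 1.08 / 3.67
= 0.2943

0.2943


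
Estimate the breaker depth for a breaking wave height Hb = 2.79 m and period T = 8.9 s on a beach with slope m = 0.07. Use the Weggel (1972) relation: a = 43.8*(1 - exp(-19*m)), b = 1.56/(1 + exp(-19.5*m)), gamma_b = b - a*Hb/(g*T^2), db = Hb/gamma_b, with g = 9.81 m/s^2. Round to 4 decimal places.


a = 43.8 * (1 - exp(-19 * m))
exp(-19 * 0.07) = exp(-1.3300) = 0.264477
a = 43.8 * (1 - 0.264477) = 32.215896
b = 1.56 / (1 + exp(-19.5 * m))
exp(-19.5 * 0.07) = exp(-1.3650) = 0.255381
b = 1.56 / (1 + 0.255381) = 1.242651
Hb / (g * T^2) = 2.79 / (9.81 * 8.9^2) = 2.79 / 777.0501 = 0.00359050
gamma_b = b - a * Hb/(g*T^2) = 1.242651 - 32.215896 * 0.00359050 = 1.126980
db = Hb / gamma_b = 2.79 / 1.126980
db = 2.4756 m

2.4756


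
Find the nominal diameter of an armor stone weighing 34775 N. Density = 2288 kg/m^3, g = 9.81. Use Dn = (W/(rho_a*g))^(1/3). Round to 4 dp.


V = W / (rho_a * g)
V = 34775 / (2288 * 9.81)
V = 34775 / 22445.28
V = 1.549324 m^3
Dn = V^(1/3) = 1.549324^(1/3)
Dn = 1.1571 m

1.1571


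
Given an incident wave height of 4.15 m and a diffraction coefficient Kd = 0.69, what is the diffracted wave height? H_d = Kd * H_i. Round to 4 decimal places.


H_d = Kd * H_i
H_d = 0.69 * 4.15
H_d = 2.8635 m

2.8635


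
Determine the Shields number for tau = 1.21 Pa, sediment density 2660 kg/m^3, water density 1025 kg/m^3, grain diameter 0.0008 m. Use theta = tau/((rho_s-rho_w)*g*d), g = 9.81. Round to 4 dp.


theta = tau / ((rho_s - rho_w) * g * d)
rho_s - rho_w = 2660 - 1025 = 1635
Denominator = 1635 * 9.81 * 0.0008 = 12.831480
theta = 1.21 / 12.831480
theta = 0.0943

0.0943


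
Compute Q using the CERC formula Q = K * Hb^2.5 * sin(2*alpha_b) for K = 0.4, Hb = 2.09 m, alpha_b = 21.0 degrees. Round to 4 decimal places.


Q = K * Hb^2.5 * sin(2 * alpha_b)
Hb^2.5 = 2.09^2.5 = 6.314889
sin(2 * 21.0) = sin(42.0) = 0.669131
Q = 0.4 * 6.314889 * 0.669131
Q = 1.6902 m^3/s

1.6902


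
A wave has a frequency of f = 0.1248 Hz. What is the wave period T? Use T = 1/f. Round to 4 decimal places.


T = 1 / f
T = 1 / 0.1248
T = 8.0128 s

8.0128


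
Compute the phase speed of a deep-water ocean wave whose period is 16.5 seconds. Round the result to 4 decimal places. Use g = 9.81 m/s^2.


We use the deep-water celerity formula:
C = g * T / (2 * pi)
C = 9.81 * 16.5 / (2 * 3.14159...)
C = 161.865000 / 6.283185
C = 25.7616 m/s

25.7616


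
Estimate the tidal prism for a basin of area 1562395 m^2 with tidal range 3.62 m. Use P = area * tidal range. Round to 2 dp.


Tidal prism = Area * Tidal range
P = 1562395 * 3.62
P = 5655869.90 m^3

5655869.90


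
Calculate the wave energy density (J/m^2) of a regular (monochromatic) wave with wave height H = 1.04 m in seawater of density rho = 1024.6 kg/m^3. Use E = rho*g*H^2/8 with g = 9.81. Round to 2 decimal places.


E = (1/8) * rho * g * H^2
E = (1/8) * 1024.6 * 9.81 * 1.04^2
E = 0.125 * 1024.6 * 9.81 * 1.0816
E = 1358.94 J/m^2

1358.94


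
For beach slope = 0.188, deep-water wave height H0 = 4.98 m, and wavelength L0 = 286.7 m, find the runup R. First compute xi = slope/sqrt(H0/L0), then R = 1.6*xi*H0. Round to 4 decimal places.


xi = slope / sqrt(H0/L0)
H0/L0 = 4.98/286.7 = 0.017370
sqrt(0.017370) = 0.131796
xi = 0.188 / 0.131796 = 1.426452
R = 1.6 * xi * H0 = 1.6 * 1.426452 * 4.98
R = 11.3660 m

11.3660


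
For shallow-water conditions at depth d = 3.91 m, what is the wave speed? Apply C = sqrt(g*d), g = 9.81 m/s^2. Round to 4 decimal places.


Using the shallow-water approximation:
C = sqrt(g * d) = sqrt(9.81 * 3.91)
C = sqrt(38.3571)
C = 6.1933 m/s

6.1933


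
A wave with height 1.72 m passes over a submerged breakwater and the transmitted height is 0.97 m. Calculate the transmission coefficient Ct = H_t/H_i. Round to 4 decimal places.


Ct = H_t / H_i
Ct = 0.97 / 1.72
Ct = 0.5640

0.5640


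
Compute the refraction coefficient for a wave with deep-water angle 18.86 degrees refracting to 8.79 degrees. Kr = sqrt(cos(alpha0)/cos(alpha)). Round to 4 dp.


Kr = sqrt(cos(alpha0) / cos(alpha))
cos(18.86) = 0.946311
cos(8.79) = 0.988255
Kr = sqrt(0.946311 / 0.988255)
Kr = sqrt(0.957558)
Kr = 0.9785

0.9785


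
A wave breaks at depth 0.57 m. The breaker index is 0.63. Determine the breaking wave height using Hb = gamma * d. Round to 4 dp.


Hb = gamma * d
Hb = 0.63 * 0.57
Hb = 0.3591 m

0.3591


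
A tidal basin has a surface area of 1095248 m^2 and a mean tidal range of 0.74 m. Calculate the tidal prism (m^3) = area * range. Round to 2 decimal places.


Tidal prism = Area * Tidal range
P = 1095248 * 0.74
P = 810483.52 m^3

810483.52


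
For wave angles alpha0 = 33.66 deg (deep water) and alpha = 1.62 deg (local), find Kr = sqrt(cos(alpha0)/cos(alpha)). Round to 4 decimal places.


Kr = sqrt(cos(alpha0) / cos(alpha))
cos(33.66) = 0.832341
cos(1.62) = 0.999600
Kr = sqrt(0.832341 / 0.999600)
Kr = sqrt(0.832674)
Kr = 0.9125

0.9125


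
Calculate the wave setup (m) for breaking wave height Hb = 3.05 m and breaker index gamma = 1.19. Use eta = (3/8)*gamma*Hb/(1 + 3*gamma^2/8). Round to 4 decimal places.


eta = (3/8) * gamma * Hb / (1 + 3*gamma^2/8)
Numerator = (3/8) * 1.19 * 3.05 = 1.361062
Denominator = 1 + 3*1.19^2/8 = 1 + 0.531038 = 1.531038
eta = 1.361062 / 1.531038
eta = 0.8890 m

0.8890


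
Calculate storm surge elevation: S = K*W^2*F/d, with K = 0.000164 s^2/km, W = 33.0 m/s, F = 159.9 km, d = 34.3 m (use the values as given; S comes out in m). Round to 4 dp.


S = K * W^2 * F / d
W^2 = 33.0^2 = 1089.00
S = 0.000164 * 1089.00 * 159.9 / 34.3
Numerator = 0.000164 * 1089.00 * 159.9 = 28.557500
S = 28.557500 / 34.3 = 0.8326 m

0.8326


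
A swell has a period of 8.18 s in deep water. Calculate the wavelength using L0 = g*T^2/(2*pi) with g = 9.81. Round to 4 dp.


L0 = g * T^2 / (2 * pi)
L0 = 9.81 * 8.18^2 / (2 * pi)
L0 = 9.81 * 66.9124 / 6.28319
L0 = 656.4106 / 6.28319
L0 = 104.4710 m

104.4710


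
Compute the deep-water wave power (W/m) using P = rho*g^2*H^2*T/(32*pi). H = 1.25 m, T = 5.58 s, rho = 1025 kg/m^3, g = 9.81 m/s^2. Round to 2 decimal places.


P = rho * g^2 * H^2 * T / (32 * pi)
P = 1025 * 9.81^2 * 1.25^2 * 5.58 / (32 * pi)
P = 1025 * 96.2361 * 1.5625 * 5.58 / 100.53096
P = 8554.93 W/m

8554.93


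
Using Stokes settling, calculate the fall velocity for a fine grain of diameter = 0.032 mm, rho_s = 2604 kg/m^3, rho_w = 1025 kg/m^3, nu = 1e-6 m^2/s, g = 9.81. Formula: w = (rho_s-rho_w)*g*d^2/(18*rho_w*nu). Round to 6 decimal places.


w = (rho_s - rho_w) * g * d^2 / (18 * rho_w * nu)
d = 0.032 mm = 0.000032 m
rho_s - rho_w = 2604 - 1025 = 1579
Numerator = 1579 * 9.81 * (0.000032)^2 = 0.000015861750
Denominator = 18 * 1025 * 1e-6 = 0.018450
w = 0.000860 m/s

0.000860


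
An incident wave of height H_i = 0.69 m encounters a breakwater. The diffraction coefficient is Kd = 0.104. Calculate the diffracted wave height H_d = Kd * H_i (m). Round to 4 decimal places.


H_d = Kd * H_i
H_d = 0.104 * 0.69
H_d = 0.0718 m

0.0718


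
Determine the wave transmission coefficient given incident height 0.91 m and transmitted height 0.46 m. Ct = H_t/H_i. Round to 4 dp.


Ct = H_t / H_i
Ct = 0.46 / 0.91
Ct = 0.5055

0.5055


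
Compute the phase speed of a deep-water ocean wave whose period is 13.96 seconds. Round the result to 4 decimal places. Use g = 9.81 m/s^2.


We use the deep-water celerity formula:
C = g * T / (2 * pi)
C = 9.81 * 13.96 / (2 * 3.14159...)
C = 136.947600 / 6.283185
C = 21.7959 m/s

21.7959


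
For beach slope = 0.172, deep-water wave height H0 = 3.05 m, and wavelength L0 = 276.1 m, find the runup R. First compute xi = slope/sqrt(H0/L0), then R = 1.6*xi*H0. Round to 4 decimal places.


xi = slope / sqrt(H0/L0)
H0/L0 = 3.05/276.1 = 0.011047
sqrt(0.011047) = 0.105103
xi = 0.172 / 0.105103 = 1.636484
R = 1.6 * xi * H0 = 1.6 * 1.636484 * 3.05
R = 7.9860 m

7.9860


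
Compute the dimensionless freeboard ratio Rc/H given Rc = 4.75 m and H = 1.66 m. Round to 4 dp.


Relative freeboard = Rc / H
= 4.75 / 1.66
= 2.8614

2.8614


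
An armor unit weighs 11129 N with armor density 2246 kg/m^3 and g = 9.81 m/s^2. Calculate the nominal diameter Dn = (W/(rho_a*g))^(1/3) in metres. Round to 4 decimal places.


V = W / (rho_a * g)
V = 11129 / (2246 * 9.81)
V = 11129 / 22033.26
V = 0.505100 m^3
Dn = V^(1/3) = 0.505100^(1/3)
Dn = 0.7964 m

0.7964


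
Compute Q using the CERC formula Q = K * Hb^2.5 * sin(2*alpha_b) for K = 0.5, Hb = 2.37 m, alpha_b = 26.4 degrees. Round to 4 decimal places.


Q = K * Hb^2.5 * sin(2 * alpha_b)
Hb^2.5 = 2.37^2.5 = 8.647108
sin(2 * 26.4) = sin(52.8) = 0.796530
Q = 0.5 * 8.647108 * 0.796530
Q = 3.4438 m^3/s

3.4438


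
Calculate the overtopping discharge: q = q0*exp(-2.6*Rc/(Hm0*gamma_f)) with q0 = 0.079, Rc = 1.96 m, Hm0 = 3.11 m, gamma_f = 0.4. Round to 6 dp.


q = q0 * exp(-2.6 * Rc / (Hm0 * gamma_f))
Exponent = -2.6 * 1.96 / (3.11 * 0.4)
= -2.6 * 1.96 / 1.2440
= -4.096463
exp(-4.096463) = 0.016631
q = 0.079 * 0.016631
q = 0.001314 m^3/s/m

0.001314


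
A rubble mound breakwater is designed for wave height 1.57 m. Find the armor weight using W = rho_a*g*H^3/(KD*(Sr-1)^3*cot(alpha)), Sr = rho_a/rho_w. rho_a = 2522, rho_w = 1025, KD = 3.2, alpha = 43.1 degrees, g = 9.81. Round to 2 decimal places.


Sr = rho_a / rho_w = 2522 / 1025 = 2.460488
(Sr - 1) = 1.460488
(Sr - 1)^3 = 3.115256
cot(43.1) = 1 / tan(43.1) = 1 / 0.935783 = 1.068623
Numerator = 2522 * 9.81 * 1.57^3 = 95744.3261
Denominator = 3.2 * 3.115256 * 1.068623 = 10.652914
W = 95744.3261 / 10.652914
W = 8987.62 N

8987.62


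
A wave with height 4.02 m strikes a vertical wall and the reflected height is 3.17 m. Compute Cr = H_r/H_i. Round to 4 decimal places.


Cr = H_r / H_i
Cr = 3.17 / 4.02
Cr = 0.7886

0.7886


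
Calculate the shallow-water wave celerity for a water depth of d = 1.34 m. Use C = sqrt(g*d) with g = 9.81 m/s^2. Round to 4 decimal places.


Using the shallow-water approximation:
C = sqrt(g * d) = sqrt(9.81 * 1.34)
C = sqrt(13.1454)
C = 3.6257 m/s

3.6257


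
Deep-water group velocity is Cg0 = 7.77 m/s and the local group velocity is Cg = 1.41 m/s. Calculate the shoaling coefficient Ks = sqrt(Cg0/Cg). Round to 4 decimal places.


Ks = sqrt(Cg0 / Cg)
Ks = sqrt(7.77 / 1.41)
Ks = sqrt(5.5106)
Ks = 2.3475

2.3475


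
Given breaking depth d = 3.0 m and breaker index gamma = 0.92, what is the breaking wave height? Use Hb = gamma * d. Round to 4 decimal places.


Hb = gamma * d
Hb = 0.92 * 3.0
Hb = 2.7600 m

2.7600


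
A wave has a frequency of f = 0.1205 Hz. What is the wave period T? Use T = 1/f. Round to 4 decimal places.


T = 1 / f
T = 1 / 0.1205
T = 8.2988 s

8.2988


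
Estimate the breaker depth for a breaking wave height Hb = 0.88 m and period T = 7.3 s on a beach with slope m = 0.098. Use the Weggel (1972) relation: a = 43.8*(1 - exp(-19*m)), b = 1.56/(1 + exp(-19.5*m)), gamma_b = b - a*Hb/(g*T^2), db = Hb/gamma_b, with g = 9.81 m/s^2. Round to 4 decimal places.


a = 43.8 * (1 - exp(-19 * m))
exp(-19 * 0.098) = exp(-1.8620) = 0.155362
a = 43.8 * (1 - 0.155362) = 36.995162
b = 1.56 / (1 + exp(-19.5 * m))
exp(-19.5 * 0.098) = exp(-1.9110) = 0.147932
b = 1.56 / (1 + 0.147932) = 1.358965
Hb / (g * T^2) = 0.88 / (9.81 * 7.3^2) = 0.88 / 522.7749 = 0.00168332
gamma_b = b - a * Hb/(g*T^2) = 1.358965 - 36.995162 * 0.00168332 = 1.296690
db = Hb / gamma_b = 0.88 / 1.296690
db = 0.6787 m

0.6787


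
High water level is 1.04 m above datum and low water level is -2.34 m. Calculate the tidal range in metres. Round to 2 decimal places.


Tidal range = High water - Low water
Tidal range = 1.04 - (-2.34)
Tidal range = 3.38 m

3.38


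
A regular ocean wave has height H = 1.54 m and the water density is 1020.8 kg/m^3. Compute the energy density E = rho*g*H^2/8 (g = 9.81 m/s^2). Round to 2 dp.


E = (1/8) * rho * g * H^2
E = (1/8) * 1020.8 * 9.81 * 1.54^2
E = 0.125 * 1020.8 * 9.81 * 2.3716
E = 2968.66 J/m^2

2968.66


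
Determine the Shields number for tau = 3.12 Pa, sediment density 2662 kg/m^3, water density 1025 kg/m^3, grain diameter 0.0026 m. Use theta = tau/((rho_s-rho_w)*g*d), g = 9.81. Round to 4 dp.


theta = tau / ((rho_s - rho_w) * g * d)
rho_s - rho_w = 2662 - 1025 = 1637
Denominator = 1637 * 9.81 * 0.0026 = 41.753322
theta = 3.12 / 41.753322
theta = 0.0747

0.0747


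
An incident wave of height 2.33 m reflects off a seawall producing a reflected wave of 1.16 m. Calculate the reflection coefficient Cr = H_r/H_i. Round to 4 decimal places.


Cr = H_r / H_i
Cr = 1.16 / 2.33
Cr = 0.4979

0.4979


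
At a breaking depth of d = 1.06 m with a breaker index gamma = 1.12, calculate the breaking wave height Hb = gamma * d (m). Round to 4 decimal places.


Hb = gamma * d
Hb = 1.12 * 1.06
Hb = 1.1872 m

1.1872


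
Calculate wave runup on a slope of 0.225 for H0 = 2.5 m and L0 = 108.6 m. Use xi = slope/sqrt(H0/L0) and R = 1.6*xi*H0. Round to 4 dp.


xi = slope / sqrt(H0/L0)
H0/L0 = 2.5/108.6 = 0.023020
sqrt(0.023020) = 0.151724
xi = 0.225 / 0.151724 = 1.482953
R = 1.6 * xi * H0 = 1.6 * 1.482953 * 2.5
R = 5.9318 m

5.9318


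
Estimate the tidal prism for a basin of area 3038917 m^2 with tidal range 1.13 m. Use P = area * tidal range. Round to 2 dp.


Tidal prism = Area * Tidal range
P = 3038917 * 1.13
P = 3433976.21 m^3

3433976.21


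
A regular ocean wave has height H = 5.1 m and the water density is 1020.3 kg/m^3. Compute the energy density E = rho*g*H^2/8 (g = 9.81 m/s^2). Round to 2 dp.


E = (1/8) * rho * g * H^2
E = (1/8) * 1020.3 * 9.81 * 5.1^2
E = 0.125 * 1020.3 * 9.81 * 26.0100
E = 32542.23 J/m^2

32542.23


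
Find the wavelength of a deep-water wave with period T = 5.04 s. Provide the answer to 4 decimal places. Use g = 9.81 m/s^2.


L0 = g * T^2 / (2 * pi)
L0 = 9.81 * 5.04^2 / (2 * pi)
L0 = 9.81 * 25.4016 / 6.28319
L0 = 249.1897 / 6.28319
L0 = 39.6598 m

39.6598


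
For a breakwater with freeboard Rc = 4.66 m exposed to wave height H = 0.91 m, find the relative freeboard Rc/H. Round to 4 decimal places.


Relative freeboard = Rc / H
= 4.66 / 0.91
= 5.1209

5.1209


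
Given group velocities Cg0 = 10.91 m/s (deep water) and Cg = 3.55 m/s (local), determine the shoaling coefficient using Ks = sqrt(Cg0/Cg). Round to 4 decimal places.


Ks = sqrt(Cg0 / Cg)
Ks = sqrt(10.91 / 3.55)
Ks = sqrt(3.0732)
Ks = 1.7531

1.7531


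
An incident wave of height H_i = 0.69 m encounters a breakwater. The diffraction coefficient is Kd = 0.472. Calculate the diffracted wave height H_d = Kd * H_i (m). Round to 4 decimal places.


H_d = Kd * H_i
H_d = 0.472 * 0.69
H_d = 0.3257 m

0.3257


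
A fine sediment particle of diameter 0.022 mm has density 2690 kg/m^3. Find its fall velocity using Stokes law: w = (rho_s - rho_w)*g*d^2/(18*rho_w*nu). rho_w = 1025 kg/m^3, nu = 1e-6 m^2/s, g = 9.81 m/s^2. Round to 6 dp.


w = (rho_s - rho_w) * g * d^2 / (18 * rho_w * nu)
d = 0.022 mm = 0.000022 m
rho_s - rho_w = 2690 - 1025 = 1665
Numerator = 1665 * 9.81 * (0.000022)^2 = 0.000007905487
Denominator = 18 * 1025 * 1e-6 = 0.018450
w = 0.000428 m/s

0.000428


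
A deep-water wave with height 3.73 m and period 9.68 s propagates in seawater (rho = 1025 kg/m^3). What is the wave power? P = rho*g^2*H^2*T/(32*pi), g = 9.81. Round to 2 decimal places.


P = rho * g^2 * H^2 * T / (32 * pi)
P = 1025 * 9.81^2 * 3.73^2 * 9.68 / (32 * pi)
P = 1025 * 96.2361 * 13.9129 * 9.68 / 100.53096
P = 132146.31 W/m

132146.31


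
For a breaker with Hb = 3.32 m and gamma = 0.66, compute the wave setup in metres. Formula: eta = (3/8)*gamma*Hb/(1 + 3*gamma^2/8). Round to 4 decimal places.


eta = (3/8) * gamma * Hb / (1 + 3*gamma^2/8)
Numerator = (3/8) * 0.66 * 3.32 = 0.821700
Denominator = 1 + 3*0.66^2/8 = 1 + 0.163350 = 1.163350
eta = 0.821700 / 1.163350
eta = 0.7063 m

0.7063


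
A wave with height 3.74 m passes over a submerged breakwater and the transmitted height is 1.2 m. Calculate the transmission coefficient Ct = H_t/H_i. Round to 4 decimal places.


Ct = H_t / H_i
Ct = 1.2 / 3.74
Ct = 0.3209

0.3209


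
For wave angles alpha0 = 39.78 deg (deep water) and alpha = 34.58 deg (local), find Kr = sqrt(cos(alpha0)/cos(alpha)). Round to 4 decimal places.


Kr = sqrt(cos(alpha0) / cos(alpha))
cos(39.78) = 0.768507
cos(34.58) = 0.823335
Kr = sqrt(0.768507 / 0.823335)
Kr = sqrt(0.933408)
Kr = 0.9661

0.9661


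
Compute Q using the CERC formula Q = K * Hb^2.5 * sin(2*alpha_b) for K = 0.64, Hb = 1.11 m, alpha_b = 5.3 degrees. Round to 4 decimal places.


Q = K * Hb^2.5 * sin(2 * alpha_b)
Hb^2.5 = 1.11^2.5 = 1.298098
sin(2 * 5.3) = sin(10.6) = 0.183951
Q = 0.64 * 1.298098 * 0.183951
Q = 0.1528 m^3/s

0.1528


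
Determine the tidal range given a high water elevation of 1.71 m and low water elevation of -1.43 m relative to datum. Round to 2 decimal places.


Tidal range = High water - Low water
Tidal range = 1.71 - (-1.43)
Tidal range = 3.14 m

3.14


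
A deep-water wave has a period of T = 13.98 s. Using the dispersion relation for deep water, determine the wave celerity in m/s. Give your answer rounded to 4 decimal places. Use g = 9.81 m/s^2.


We use the deep-water celerity formula:
C = g * T / (2 * pi)
C = 9.81 * 13.98 / (2 * 3.14159...)
C = 137.143800 / 6.283185
C = 21.8271 m/s

21.8271


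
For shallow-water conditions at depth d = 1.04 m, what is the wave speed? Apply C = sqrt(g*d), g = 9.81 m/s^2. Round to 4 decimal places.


Using the shallow-water approximation:
C = sqrt(g * d) = sqrt(9.81 * 1.04)
C = sqrt(10.2024)
C = 3.1941 m/s

3.1941


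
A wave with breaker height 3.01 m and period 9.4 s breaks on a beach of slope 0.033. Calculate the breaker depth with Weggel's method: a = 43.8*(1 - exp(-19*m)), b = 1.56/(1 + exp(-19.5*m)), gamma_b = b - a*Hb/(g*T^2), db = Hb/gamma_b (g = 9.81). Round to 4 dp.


a = 43.8 * (1 - exp(-19 * m))
exp(-19 * 0.033) = exp(-0.6270) = 0.534192
a = 43.8 * (1 - 0.534192) = 20.402391
b = 1.56 / (1 + exp(-19.5 * m))
exp(-19.5 * 0.033) = exp(-0.6435) = 0.525450
b = 1.56 / (1 + 0.525450) = 1.022649
Hb / (g * T^2) = 3.01 / (9.81 * 9.4^2) = 3.01 / 866.8116 = 0.00347250
gamma_b = b - a * Hb/(g*T^2) = 1.022649 - 20.402391 * 0.00347250 = 0.951802
db = Hb / gamma_b = 3.01 / 0.951802
db = 3.1624 m

3.1624


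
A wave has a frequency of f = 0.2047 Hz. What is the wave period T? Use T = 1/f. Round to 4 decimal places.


T = 1 / f
T = 1 / 0.2047
T = 4.8852 s

4.8852


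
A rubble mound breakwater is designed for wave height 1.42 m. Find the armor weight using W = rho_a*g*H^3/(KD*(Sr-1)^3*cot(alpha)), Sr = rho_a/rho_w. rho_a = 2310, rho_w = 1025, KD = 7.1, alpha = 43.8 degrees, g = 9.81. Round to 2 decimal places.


Sr = rho_a / rho_w = 2310 / 1025 = 2.253659
(Sr - 1) = 1.253659
(Sr - 1)^3 = 1.970325
cot(43.8) = 1 / tan(43.8) = 1 / 0.958966 = 1.042790
Numerator = 2310 * 9.81 * 1.42^3 = 64885.2557
Denominator = 7.1 * 1.970325 * 1.042790 = 14.587912
W = 64885.2557 / 14.587912
W = 4447.88 N

4447.88


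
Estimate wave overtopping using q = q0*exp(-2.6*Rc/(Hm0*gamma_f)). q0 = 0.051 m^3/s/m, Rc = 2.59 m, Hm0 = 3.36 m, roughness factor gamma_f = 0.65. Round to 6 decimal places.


q = q0 * exp(-2.6 * Rc / (Hm0 * gamma_f))
Exponent = -2.6 * 2.59 / (3.36 * 0.65)
= -2.6 * 2.59 / 2.1840
= -3.083333
exp(-3.083333) = 0.045806
q = 0.051 * 0.045806
q = 0.002336 m^3/s/m

0.002336


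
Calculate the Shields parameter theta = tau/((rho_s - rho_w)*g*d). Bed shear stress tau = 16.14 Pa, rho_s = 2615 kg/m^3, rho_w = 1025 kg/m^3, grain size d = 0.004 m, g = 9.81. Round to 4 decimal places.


theta = tau / ((rho_s - rho_w) * g * d)
rho_s - rho_w = 2615 - 1025 = 1590
Denominator = 1590 * 9.81 * 0.004 = 62.391600
theta = 16.14 / 62.391600
theta = 0.2587

0.2587


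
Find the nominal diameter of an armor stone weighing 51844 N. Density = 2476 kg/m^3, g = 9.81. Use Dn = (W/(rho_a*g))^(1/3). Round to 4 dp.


V = W / (rho_a * g)
V = 51844 / (2476 * 9.81)
V = 51844 / 24289.56
V = 2.134415 m^3
Dn = V^(1/3) = 2.134415^(1/3)
Dn = 1.2875 m

1.2875


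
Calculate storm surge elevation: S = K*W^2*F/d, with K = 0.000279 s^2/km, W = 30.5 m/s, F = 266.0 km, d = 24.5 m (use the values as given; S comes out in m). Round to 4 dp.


S = K * W^2 * F / d
W^2 = 30.5^2 = 930.25
S = 0.000279 * 930.25 * 266.0 / 24.5
Numerator = 0.000279 * 930.25 * 266.0 = 69.037574
S = 69.037574 / 24.5 = 2.8179 m

2.8179


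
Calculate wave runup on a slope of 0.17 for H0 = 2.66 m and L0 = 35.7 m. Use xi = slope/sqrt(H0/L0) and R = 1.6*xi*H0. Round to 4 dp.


xi = slope / sqrt(H0/L0)
H0/L0 = 2.66/35.7 = 0.074510
sqrt(0.074510) = 0.272965
xi = 0.17 / 0.272965 = 0.622791
R = 1.6 * xi * H0 = 1.6 * 0.622791 * 2.66
R = 2.6506 m

2.6506


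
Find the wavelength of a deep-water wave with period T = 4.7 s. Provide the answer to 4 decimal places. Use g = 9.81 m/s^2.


L0 = g * T^2 / (2 * pi)
L0 = 9.81 * 4.7^2 / (2 * pi)
L0 = 9.81 * 22.0900 / 6.28319
L0 = 216.7029 / 6.28319
L0 = 34.4893 m

34.4893


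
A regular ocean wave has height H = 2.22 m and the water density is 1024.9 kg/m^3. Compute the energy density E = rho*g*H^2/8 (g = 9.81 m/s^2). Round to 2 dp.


E = (1/8) * rho * g * H^2
E = (1/8) * 1024.9 * 9.81 * 2.22^2
E = 0.125 * 1024.9 * 9.81 * 4.9284
E = 6193.93 J/m^2

6193.93


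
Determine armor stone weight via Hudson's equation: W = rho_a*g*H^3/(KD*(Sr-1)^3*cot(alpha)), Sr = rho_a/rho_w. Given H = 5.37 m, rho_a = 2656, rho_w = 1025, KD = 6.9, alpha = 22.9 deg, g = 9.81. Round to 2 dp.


Sr = rho_a / rho_w = 2656 / 1025 = 2.591220
(Sr - 1) = 1.591220
(Sr - 1)^3 = 4.028935
cot(22.9) = 1 / tan(22.9) = 1 / 0.422417 = 2.367332
Numerator = 2656 * 9.81 * 5.37^3 = 4034780.7039
Denominator = 6.9 * 4.028935 * 2.367332 = 65.810996
W = 4034780.7039 / 65.810996
W = 61308.61 N

61308.61


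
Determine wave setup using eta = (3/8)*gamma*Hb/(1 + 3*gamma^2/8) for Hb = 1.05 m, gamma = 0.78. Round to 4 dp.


eta = (3/8) * gamma * Hb / (1 + 3*gamma^2/8)
Numerator = (3/8) * 0.78 * 1.05 = 0.307125
Denominator = 1 + 3*0.78^2/8 = 1 + 0.228150 = 1.228150
eta = 0.307125 / 1.228150
eta = 0.2501 m

0.2501


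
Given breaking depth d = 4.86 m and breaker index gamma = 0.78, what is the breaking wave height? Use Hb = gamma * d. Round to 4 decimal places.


Hb = gamma * d
Hb = 0.78 * 4.86
Hb = 3.7908 m

3.7908


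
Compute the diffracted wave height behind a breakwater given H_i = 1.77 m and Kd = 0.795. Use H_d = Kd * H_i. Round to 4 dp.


H_d = Kd * H_i
H_d = 0.795 * 1.77
H_d = 1.4072 m

1.4072


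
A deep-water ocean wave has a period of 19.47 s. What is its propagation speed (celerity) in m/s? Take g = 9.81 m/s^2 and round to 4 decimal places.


We use the deep-water celerity formula:
C = g * T / (2 * pi)
C = 9.81 * 19.47 / (2 * 3.14159...)
C = 191.000700 / 6.283185
C = 30.3987 m/s

30.3987


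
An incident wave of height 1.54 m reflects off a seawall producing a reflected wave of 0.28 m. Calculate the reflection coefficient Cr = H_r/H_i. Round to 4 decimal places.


Cr = H_r / H_i
Cr = 0.28 / 1.54
Cr = 0.1818

0.1818


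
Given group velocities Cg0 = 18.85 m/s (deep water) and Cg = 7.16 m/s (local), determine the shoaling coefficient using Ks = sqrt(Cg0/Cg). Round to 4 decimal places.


Ks = sqrt(Cg0 / Cg)
Ks = sqrt(18.85 / 7.16)
Ks = sqrt(2.6327)
Ks = 1.6226

1.6226


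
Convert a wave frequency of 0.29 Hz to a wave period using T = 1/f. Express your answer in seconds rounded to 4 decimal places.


T = 1 / f
T = 1 / 0.29
T = 3.4483 s

3.4483


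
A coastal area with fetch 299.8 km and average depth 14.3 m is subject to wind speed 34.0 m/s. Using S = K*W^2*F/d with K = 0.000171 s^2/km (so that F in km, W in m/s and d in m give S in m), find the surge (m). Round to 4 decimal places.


S = K * W^2 * F / d
W^2 = 34.0^2 = 1156.00
S = 0.000171 * 1156.00 * 299.8 / 14.3
Numerator = 0.000171 * 1156.00 * 299.8 = 59.263265
S = 59.263265 / 14.3 = 4.1443 m

4.1443


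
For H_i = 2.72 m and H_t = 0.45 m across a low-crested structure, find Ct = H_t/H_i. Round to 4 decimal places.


Ct = H_t / H_i
Ct = 0.45 / 2.72
Ct = 0.1654

0.1654


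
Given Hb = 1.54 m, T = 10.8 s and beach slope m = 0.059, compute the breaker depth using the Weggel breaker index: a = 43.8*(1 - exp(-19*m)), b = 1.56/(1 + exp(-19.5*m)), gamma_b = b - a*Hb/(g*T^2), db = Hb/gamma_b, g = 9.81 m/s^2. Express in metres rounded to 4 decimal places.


a = 43.8 * (1 - exp(-19 * m))
exp(-19 * 0.059) = exp(-1.1210) = 0.325954
a = 43.8 * (1 - 0.325954) = 29.523229
b = 1.56 / (1 + exp(-19.5 * m))
exp(-19.5 * 0.059) = exp(-1.1505) = 0.316478
b = 1.56 / (1 + 0.316478) = 1.184979
Hb / (g * T^2) = 1.54 / (9.81 * 10.8^2) = 1.54 / 1144.2384 = 0.00134587
gamma_b = b - a * Hb/(g*T^2) = 1.184979 - 29.523229 * 0.00134587 = 1.145245
db = Hb / gamma_b = 1.54 / 1.145245
db = 1.3447 m

1.3447


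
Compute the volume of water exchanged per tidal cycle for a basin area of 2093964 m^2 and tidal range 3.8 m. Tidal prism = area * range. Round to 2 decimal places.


Tidal prism = Area * Tidal range
P = 2093964 * 3.8
P = 7957063.20 m^3

7957063.20


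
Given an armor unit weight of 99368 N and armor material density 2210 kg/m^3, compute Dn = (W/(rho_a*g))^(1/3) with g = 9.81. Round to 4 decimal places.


V = W / (rho_a * g)
V = 99368 / (2210 * 9.81)
V = 99368 / 21680.10
V = 4.583374 m^3
Dn = V^(1/3) = 4.583374^(1/3)
Dn = 1.6611 m

1.6611


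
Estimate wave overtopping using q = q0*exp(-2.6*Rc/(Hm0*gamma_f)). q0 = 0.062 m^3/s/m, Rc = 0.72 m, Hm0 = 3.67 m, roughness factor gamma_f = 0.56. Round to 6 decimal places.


q = q0 * exp(-2.6 * Rc / (Hm0 * gamma_f))
Exponent = -2.6 * 0.72 / (3.67 * 0.56)
= -2.6 * 0.72 / 2.0552
= -0.910860
exp(-0.910860) = 0.402178
q = 0.062 * 0.402178
q = 0.024935 m^3/s/m

0.024935


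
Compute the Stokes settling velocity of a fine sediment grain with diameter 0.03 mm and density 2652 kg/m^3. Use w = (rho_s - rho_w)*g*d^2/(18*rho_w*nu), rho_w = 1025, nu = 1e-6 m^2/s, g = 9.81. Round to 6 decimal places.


w = (rho_s - rho_w) * g * d^2 / (18 * rho_w * nu)
d = 0.03 mm = 0.000030 m
rho_s - rho_w = 2652 - 1025 = 1627
Numerator = 1627 * 9.81 * (0.000030)^2 = 0.000014364783
Denominator = 18 * 1025 * 1e-6 = 0.018450
w = 0.000779 m/s

0.000779


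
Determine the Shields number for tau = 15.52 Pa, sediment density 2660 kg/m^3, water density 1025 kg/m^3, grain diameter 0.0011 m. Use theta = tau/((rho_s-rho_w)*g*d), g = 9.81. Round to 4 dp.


theta = tau / ((rho_s - rho_w) * g * d)
rho_s - rho_w = 2660 - 1025 = 1635
Denominator = 1635 * 9.81 * 0.0011 = 17.643285
theta = 15.52 / 17.643285
theta = 0.8797

0.8797


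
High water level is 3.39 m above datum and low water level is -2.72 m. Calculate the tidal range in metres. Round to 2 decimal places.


Tidal range = High water - Low water
Tidal range = 3.39 - (-2.72)
Tidal range = 6.11 m

6.11


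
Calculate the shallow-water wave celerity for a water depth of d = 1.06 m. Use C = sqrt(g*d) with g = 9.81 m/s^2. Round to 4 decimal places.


Using the shallow-water approximation:
C = sqrt(g * d) = sqrt(9.81 * 1.06)
C = sqrt(10.3986)
C = 3.2247 m/s

3.2247


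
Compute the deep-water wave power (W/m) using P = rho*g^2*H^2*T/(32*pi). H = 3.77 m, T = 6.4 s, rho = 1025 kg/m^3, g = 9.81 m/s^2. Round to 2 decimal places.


P = rho * g^2 * H^2 * T / (32 * pi)
P = 1025 * 9.81^2 * 3.77^2 * 6.4 / (32 * pi)
P = 1025 * 96.2361 * 14.2129 * 6.4 / 100.53096
P = 89253.39 W/m

89253.39
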